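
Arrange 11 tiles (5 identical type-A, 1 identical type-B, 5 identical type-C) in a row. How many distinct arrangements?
11! / (5! × 1! × 5!) = 2772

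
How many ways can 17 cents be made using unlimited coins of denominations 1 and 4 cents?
Coefficient of x^17 in 1/(1-x^1) · 1/(1-x^4). Use j coins of 4 for j = 0..⌊17/4⌋ = 4, the rest in 1s: 4 + 1 = 5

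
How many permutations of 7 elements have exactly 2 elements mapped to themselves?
Choose the 2 fixed points C(7,2) = 21, derange the rest: !5 = Σ_{j=0}^{5} (-1)^j·5!/j! = 120 - 120 + 60 - 20 + 5 - 1 = 44. Product = 21 × 44 = 924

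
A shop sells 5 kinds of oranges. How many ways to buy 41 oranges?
C(41+5-1, 5-1) = C(45, 4) = 148995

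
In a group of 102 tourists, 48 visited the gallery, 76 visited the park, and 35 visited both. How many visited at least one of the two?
|A∪B| = |A| + |B| - |A∩B| = 48 + 76 - 35 = 89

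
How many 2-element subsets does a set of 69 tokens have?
C(69,2) = 69!/(2!×67!) = 2346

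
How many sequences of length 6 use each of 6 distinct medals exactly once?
6! = 720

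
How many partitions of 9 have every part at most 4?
Let r_j(i) = number of partitions of i into parts ≤ j, for i = 0..9. r_1(i) = 1 for all i; r_j(i) = r_{j-1}(i) + r_j(i-j). Rows j = 2..4: ≤2: 1 1 2 2 3 3 4 4 5 5; ≤3: 1 1 2 3 4 5 7 8 10 12; ≤4: 1 1 2 3 5 6 9 11 15 18. r_4(9) = 18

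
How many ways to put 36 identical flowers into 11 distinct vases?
C(36+11-1, 11-1) = C(46, 10) = 4076350421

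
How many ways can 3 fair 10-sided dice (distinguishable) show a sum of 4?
Coefficient of x^4 in (x + x² + ... + x^10)^3. By inclusion-exclusion on dice exceeding 10: Σ_j (-1)^j C(3,j)·C(4-1-10j, 2) = C(3,0)·C(3,2) = 1·3 = 3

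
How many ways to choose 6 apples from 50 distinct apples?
C(50,6) = 50!/(6!×44!) = 15890700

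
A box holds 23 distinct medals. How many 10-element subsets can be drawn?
C(23,10) = 23!/(10!×13!) = 1144066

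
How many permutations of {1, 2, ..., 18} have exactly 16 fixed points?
Choose the 16 fixed points C(18,16) = 153, derange the rest: !2 = Σ_{j=0}^{2} (-1)^j·2!/j! = 2 - 2 + 1 = 1. Product = 153 × 1 = 153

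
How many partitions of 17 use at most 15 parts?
By conjugation, equals partitions of 17 into parts ≤ 15. Let r_j(i) = number of partitions of i into parts ≤ j, for i = 0..17. r_1(i) = 1 for all i; r_j(i) = r_{j-1}(i) + r_j(i-j). Rows j = 2..15: ≤2: 1 1 2 2 3 3 4 4 5 5 6 6 7 7 8 8 9 9; ≤3: 1 1 2 3 4 5 7 8 10 12 14 16 19 21 24 27 30 33; ≤4: 1 1 2 3 5 6 9 11 15 18 23 27 34 39 47 54 64 72; ≤5: 1 1 2 3 5 7 10 13 18 23 30 37 47 57 70 84 101 119; ≤6: 1 1 2 3 5 7 11 14 20 26 35 44 58 71 90 110 136 163; ≤7: 1 1 2 3 5 7 11 15 21 28 38 49 65 82 105 131 164 201; ≤8: 1 1 2 3 5 7 11 15 22 29 40 52 70 89 116 146 186 230; ≤9: 1 1 2 3 5 7 11 15 22 30 41 54 73 94 123 157 201 252; ≤10: 1 1 2 3 5 7 11 15 22 30 42 55 75 97 128 164 212 267; ≤11: 1 1 2 3 5 7 11 15 22 30 42 56 76 99 131 169 219 278; ≤12: 1 1 2 3 5 7 11 15 22 30 42 56 77 100 133 172 224 285; ≤13: 1 1 2 3 5 7 11 15 22 30 42 56 77 101 134 174 227 290; ≤14: 1 1 2 3 5 7 11 15 22 30 42 56 77 101 135 175 229 293; ≤15: 1 1 2 3 5 7 11 15 22 30 42 56 77 101 135 176 230 295. r_15(17) = 295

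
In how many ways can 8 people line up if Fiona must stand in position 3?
Fix one position: (8-1)! = 5040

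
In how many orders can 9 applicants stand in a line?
9! = 362880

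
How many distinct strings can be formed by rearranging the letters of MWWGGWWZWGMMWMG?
15! / (6! × 4! × 1! × 4!) = 3153150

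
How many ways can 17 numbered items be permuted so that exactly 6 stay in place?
Choose the 6 fixed points C(17,6) = 12376, derange the rest: !11 = Σ_{j=0}^{11} (-1)^j·11!/j! = 39916800 - 39916800 + 19958400 - 6652800 + 1663200 - 332640 + 55440 - 7920 + 990 - 110 + 11 - 1 = 14684570. Product = 12376 × 14684570 = 181736238320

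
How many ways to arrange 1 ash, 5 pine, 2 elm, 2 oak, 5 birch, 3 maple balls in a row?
18! / (1! × 5! × 2! × 2! × 5! × 3!) = 18525386880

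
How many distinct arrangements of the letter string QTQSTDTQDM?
10! / (3! × 2! × 3! × 1! × 1!) = 50400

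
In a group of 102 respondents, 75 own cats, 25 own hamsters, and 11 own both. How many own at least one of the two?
|A∪B| = |A| + |B| - |A∩B| = 75 + 25 - 11 = 89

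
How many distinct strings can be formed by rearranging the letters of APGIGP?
6! / (1! × 1! × 2! × 2!) = 180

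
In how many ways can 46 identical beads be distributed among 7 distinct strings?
C(46+7-1, 7-1) = C(52, 6) = 20358520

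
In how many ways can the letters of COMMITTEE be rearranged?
9! / (1! × 1! × 2! × 1! × 2! × 2!) = 45360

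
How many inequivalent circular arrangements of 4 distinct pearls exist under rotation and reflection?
(4-1)!/2 = 6/2 = 3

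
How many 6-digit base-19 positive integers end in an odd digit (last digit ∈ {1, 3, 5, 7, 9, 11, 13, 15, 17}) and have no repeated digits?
Last∈{1,3,5,7,9,11,13,15,17}. Last=0: 0. Last nonzero: 9×17×P(17,4) = 8739360. Total = 8739360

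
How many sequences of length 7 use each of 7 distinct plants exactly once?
7! = 5040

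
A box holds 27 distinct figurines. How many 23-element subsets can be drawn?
C(27,23) = 27!/(23!×4!) = 17550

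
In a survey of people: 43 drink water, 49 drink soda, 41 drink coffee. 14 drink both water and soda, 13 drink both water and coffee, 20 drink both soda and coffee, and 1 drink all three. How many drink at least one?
|A∪B∪C| = 43+49+41-14-13-20+1 = 87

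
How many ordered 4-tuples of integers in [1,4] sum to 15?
Coefficient of x^15 in (x + x² + ... + x^4)^4. By inclusion-exclusion on dice exceeding 4: Σ_j (-1)^j C(4,j)·C(15-1-4j, 3) = C(4,0)·C(14,3) - C(4,1)·C(10,3) + C(4,2)·C(6,3) = 1·364 - 4·120 + 6·20 = 4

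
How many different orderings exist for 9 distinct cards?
9! = 362880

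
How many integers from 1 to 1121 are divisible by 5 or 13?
⌊1121/5⌋ + ⌊1121/13⌋ - ⌊1121/65⌋ = 224 + 86 - 17 = 293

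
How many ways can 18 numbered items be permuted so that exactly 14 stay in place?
Choose the 14 fixed points C(18,14) = 3060, derange the rest: !4 = Σ_{j=0}^{4} (-1)^j·4!/j! = 24 - 24 + 12 - 4 + 1 = 9. Product = 3060 × 9 = 27540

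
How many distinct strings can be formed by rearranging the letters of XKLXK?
5! / (2! × 2! × 1!) = 30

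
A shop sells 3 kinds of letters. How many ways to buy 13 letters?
C(13+3-1, 3-1) = C(15, 2) = 105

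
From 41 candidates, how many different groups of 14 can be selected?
C(41,14) = 41!/(14!×27!) = 35240152720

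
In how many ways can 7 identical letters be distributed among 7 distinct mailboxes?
C(7+7-1, 7-1) = C(13, 6) = 1716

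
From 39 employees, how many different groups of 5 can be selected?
C(39,5) = 39!/(5!×34!) = 575757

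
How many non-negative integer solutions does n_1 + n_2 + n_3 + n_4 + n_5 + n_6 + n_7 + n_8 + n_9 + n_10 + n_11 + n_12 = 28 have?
C(28+12-1, 12-1) = C(39, 11) = 1676056044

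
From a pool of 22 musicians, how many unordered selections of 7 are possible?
C(22,7) = 22!/(7!×15!) = 170544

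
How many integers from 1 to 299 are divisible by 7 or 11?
⌊299/7⌋ + ⌊299/11⌋ - ⌊299/77⌋ = 42 + 27 - 3 = 66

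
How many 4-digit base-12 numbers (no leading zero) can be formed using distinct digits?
First digit: 11 choices (nonzero). Then descending: 11 × 11 × 10 × 9 = 10890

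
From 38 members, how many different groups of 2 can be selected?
C(38,2) = 38!/(2!×36!) = 703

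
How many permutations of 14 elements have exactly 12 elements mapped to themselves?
Choose the 12 fixed points C(14,12) = 91, derange the rest: !2 = Σ_{j=0}^{2} (-1)^j·2!/j! = 2 - 2 + 1 = 1. Product = 91 × 1 = 91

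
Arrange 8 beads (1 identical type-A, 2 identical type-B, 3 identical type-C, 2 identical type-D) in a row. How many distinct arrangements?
8! / (1! × 2! × 3! × 2!) = 1680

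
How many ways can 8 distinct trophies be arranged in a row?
8! = 40320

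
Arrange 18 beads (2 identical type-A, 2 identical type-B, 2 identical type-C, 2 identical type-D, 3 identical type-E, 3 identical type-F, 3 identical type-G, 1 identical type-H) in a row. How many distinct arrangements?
18! / (2! × 2! × 2! × 2! × 3! × 3! × 3! × 1!) = 1852538688000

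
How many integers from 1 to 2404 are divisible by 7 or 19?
⌊2404/7⌋ + ⌊2404/19⌋ - ⌊2404/133⌋ = 343 + 126 - 18 = 451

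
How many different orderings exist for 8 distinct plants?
8! = 40320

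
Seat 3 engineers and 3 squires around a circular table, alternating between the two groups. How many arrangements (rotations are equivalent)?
Fix one of the engineers: (3-1)! ways for the remaining engineers, × 3! ways for the squires = 2 × 6 = 12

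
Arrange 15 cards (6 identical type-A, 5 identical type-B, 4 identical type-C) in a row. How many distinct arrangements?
15! / (6! × 5! × 4!) = 630630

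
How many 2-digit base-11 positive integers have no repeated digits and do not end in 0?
Last digit: 10 nonzero choices. First digit: 9 (nonzero, ≠last). Middle 0: P(9,0) = 1. Total = 90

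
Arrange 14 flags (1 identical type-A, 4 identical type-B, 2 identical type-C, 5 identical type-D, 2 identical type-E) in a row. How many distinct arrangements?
14! / (1! × 4! × 2! × 5! × 2!) = 7567560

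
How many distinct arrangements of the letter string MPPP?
4! / (1! × 3!) = 4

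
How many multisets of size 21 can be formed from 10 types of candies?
C(21+10-1, 10-1) = C(30, 9) = 14307150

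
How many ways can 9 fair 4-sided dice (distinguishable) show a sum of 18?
Coefficient of x^18 in (x + x² + ... + x^4)^9. By inclusion-exclusion on dice exceeding 4: Σ_j (-1)^j C(9,j)·C(18-1-4j, 8) = C(9,0)·C(17,8) - C(9,1)·C(13,8) + C(9,2)·C(9,8) = 1·24310 - 9·1287 + 36·9 = 13051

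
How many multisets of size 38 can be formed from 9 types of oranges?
C(38+9-1, 9-1) = C(46, 8) = 260932815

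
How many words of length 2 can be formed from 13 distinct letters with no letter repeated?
P(13,2) = 13!/(13-2)! = 156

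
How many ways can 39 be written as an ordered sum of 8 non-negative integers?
C(39+8-1, 8-1) = C(46, 7) = 53524680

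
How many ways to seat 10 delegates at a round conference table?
Circular: fix one position, arrange the rest. (10-1)! = 362880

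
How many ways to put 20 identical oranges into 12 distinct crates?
C(20+12-1, 12-1) = C(31, 11) = 84672315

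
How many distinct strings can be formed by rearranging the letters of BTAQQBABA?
9! / (2! × 1! × 3! × 3!) = 5040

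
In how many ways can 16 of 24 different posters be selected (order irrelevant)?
C(24,16) = 24!/(16!×8!) = 735471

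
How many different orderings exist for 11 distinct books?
11! = 39916800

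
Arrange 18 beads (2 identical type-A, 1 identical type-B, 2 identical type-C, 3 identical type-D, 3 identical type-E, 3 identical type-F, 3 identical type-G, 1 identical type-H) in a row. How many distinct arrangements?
18! / (2! × 1! × 2! × 3! × 3! × 3! × 3! × 1!) = 1235025792000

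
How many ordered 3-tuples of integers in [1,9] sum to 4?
Coefficient of x^4 in (x + x² + ... + x^9)^3. By inclusion-exclusion on dice exceeding 9: Σ_j (-1)^j C(3,j)·C(4-1-9j, 2) = C(3,0)·C(3,2) = 1·3 = 3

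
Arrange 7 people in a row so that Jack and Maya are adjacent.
Treat as block: (7-1)! × 2! = 720 × 2 = 1440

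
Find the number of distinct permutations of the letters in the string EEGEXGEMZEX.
11! / (1! × 1! × 5! × 2! × 2!) = 83160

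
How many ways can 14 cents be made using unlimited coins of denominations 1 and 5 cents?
Coefficient of x^14 in 1/(1-x^1) · 1/(1-x^5). Use j coins of 5 for j = 0..⌊14/5⌋ = 2, the rest in 1s: 2 + 1 = 3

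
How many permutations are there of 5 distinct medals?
5! = 120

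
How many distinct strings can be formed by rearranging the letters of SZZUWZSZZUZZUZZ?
15! / (9! × 3! × 1! × 2!) = 300300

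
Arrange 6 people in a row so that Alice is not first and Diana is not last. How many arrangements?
By inclusion-exclusion: 6! - 2×(6-1)! + (6-2)! = 720 - 240 + 24 = 504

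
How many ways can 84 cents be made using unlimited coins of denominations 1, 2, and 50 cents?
Coefficient of x^84 in 1/(1-x^1) · 1/(1-x^2) · 1/(1-x^50). Case on j = number of 50-cent coins (j = 0..1); remainder r = 84 - 50j is made from {1,2} in ⌊r/2⌋+1 ways. r = 84, 34 → 43 + 18 = 61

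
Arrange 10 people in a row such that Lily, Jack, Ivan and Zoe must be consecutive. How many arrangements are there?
Treat the 4 as one block: (10-4+1)! × 4! = 5040 × 24 = 120960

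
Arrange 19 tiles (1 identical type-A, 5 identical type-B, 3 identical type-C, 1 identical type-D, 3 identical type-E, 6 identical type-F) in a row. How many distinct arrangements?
19! / (1! × 5! × 3! × 1! × 3! × 6!) = 39109150080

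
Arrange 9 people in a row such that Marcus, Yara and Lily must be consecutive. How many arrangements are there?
Treat the 3 as one block: (9-3+1)! × 3! = 5040 × 6 = 30240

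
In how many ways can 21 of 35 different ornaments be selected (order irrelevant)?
C(35,21) = 35!/(21!×14!) = 2319959400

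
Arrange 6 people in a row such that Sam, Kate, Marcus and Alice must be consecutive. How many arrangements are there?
Treat the 4 as one block: (6-4+1)! × 4! = 6 × 24 = 144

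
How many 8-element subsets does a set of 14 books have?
C(14,8) = 14!/(8!×6!) = 3003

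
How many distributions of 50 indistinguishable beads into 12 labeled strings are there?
C(50+12-1, 12-1) = C(61, 11) = 418094152866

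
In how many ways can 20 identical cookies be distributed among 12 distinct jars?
C(20+12-1, 12-1) = C(31, 11) = 84672315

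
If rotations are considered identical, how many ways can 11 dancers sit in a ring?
Circular: fix one position, arrange the rest. (11-1)! = 3628800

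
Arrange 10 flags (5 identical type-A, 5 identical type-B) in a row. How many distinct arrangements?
10! / (5! × 5!) = 252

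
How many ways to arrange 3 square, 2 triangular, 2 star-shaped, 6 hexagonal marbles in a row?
13! / (3! × 2! × 2! × 6!) = 360360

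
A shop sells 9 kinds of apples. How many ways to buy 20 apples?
C(20+9-1, 9-1) = C(28, 8) = 3108105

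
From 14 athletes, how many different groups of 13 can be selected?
C(14,13) = 14!/(13!×1!) = 14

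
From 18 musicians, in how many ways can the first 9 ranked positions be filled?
P(18,9) = 18!/(18-9)! = 17643225600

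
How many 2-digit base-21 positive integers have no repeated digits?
First digit: 20 choices (nonzero). Then descending: 20 × 20 = 400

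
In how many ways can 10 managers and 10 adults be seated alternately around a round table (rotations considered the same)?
Fix one of the managers: (10-1)! ways for the remaining managers, × 10! ways for the adults = 362880 × 3628800 = 1316818944000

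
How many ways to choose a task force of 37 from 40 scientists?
C(40,37) = 40!/(37!×3!) = 9880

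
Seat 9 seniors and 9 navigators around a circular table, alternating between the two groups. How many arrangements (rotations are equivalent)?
Fix one of the seniors: (9-1)! ways for the remaining seniors, × 9! ways for the navigators = 40320 × 362880 = 14631321600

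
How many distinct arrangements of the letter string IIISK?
5! / (1! × 1! × 3!) = 20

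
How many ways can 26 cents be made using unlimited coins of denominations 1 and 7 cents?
Coefficient of x^26 in 1/(1-x^1) · 1/(1-x^7). Use j coins of 7 for j = 0..⌊26/7⌋ = 3, the rest in 1s: 3 + 1 = 4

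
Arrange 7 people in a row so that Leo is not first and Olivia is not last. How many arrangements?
By inclusion-exclusion: 7! - 2×(7-1)! + (7-2)! = 5040 - 1440 + 120 = 3720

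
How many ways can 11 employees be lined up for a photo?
11! = 39916800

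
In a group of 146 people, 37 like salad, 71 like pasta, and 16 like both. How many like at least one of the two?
|A∪B| = |A| + |B| - |A∩B| = 37 + 71 - 16 = 92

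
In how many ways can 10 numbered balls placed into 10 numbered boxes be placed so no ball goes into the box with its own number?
!10 = Σ_{j=0}^{10} (-1)^j·10!/j! = 3628800 - 3628800 + 1814400 - 604800 + 151200 - 30240 + 5040 - 720 + 90 - 10 + 1 = 1334961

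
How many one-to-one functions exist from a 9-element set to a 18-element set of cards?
P(18,9) = 18!/(18-9)! = 17643225600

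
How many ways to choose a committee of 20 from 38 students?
C(38,20) = 38!/(20!×18!) = 33578000610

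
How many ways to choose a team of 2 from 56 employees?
C(56,2) = 56!/(2!×54!) = 1540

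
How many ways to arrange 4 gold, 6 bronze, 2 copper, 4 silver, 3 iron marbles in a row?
19! / (4! × 6! × 2! × 4! × 3!) = 24443218800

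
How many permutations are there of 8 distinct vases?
8! = 40320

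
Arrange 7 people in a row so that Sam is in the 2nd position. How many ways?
Fix one position: (7-1)! = 720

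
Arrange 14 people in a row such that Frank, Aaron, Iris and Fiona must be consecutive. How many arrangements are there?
Treat the 4 as one block: (14-4+1)! × 4! = 39916800 × 24 = 958003200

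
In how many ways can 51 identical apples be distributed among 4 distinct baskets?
C(51+4-1, 4-1) = C(54, 3) = 24804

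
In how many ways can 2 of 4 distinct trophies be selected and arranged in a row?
P(4,2) = 4!/(4-2)! = 12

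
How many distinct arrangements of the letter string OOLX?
4! / (1! × 1! × 2!) = 12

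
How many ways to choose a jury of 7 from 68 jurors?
C(68,7) = 68!/(7!×61!) = 969443904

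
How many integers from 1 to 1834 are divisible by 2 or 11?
⌊1834/2⌋ + ⌊1834/11⌋ - ⌊1834/22⌋ = 917 + 166 - 83 = 1000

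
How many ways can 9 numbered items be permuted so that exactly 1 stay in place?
Choose the 1 fixed point C(9,1) = 9, derange the rest: !8 = Σ_{j=0}^{8} (-1)^j·8!/j! = 40320 - 40320 + 20160 - 6720 + 1680 - 336 + 56 - 8 + 1 = 14833. Product = 9 × 14833 = 133497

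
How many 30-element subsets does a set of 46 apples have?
C(46,30) = 46!/(30!×16!) = 991493848554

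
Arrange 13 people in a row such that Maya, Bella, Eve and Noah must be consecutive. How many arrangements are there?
Treat the 4 as one block: (13-4+1)! × 4! = 3628800 × 24 = 87091200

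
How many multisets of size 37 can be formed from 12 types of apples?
C(37+12-1, 12-1) = C(48, 11) = 22595200368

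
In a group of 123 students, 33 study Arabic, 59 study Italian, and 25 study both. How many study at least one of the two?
|A∪B| = |A| + |B| - |A∩B| = 33 + 59 - 25 = 67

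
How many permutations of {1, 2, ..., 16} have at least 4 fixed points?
Exactly j fixed points: C(16,j)·!(16-j); sum over j ≥ 4 (derangement numbers via !m = (m-1)·(!(m-1) + !(m-2)): !0..!12 = 1, 0, 1, 2, 9, 44, 265, 1854, 14833, 133496, 1334961, 14684570, 176214841). Σ_{j=4}^{16} C(16,j)·!(16-j) = C(16,4)·!12 + C(16,5)·!11 + C(16,6)·!10 + C(16,7)·!9 + C(16,8)·!8 + C(16,9)·!7 + C(16,10)·!6 + C(16,11)·!5 + C(16,12)·!4 + C(16,13)·!3 + C(16,14)·!2 + C(16,15)·!1 + C(16,16)·!0 = 1820·176214841 + 4368·14684570 + 8008·1334961 + 11440·133496 + 12870·14833 + 11440·1854 + 8008·265 + 4368·44 + 1820·9 + 560·2 + 120·1 + 16·0 + 1·1 = 397285216711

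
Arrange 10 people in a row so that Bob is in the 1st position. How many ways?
Fix one position: (10-1)! = 362880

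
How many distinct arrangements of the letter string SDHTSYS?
7! / (1! × 3! × 1! × 1! × 1!) = 840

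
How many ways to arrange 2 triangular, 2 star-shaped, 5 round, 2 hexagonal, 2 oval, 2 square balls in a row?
15! / (2! × 2! × 5! × 2! × 2! × 2!) = 340540200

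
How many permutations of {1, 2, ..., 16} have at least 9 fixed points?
Exactly j fixed points: C(16,j)·!(16-j); sum over j ≥ 9 (derangement numbers via !m = (m-1)·(!(m-1) + !(m-2)): !0..!7 = 1, 0, 1, 2, 9, 44, 265, 1854). Σ_{j=9}^{16} C(16,j)·!(16-j) = C(16,9)·!7 + C(16,10)·!6 + C(16,11)·!5 + C(16,12)·!4 + C(16,13)·!3 + C(16,14)·!2 + C(16,15)·!1 + C(16,16)·!0 = 11440·1854 + 8008·265 + 4368·44 + 1820·9 + 560·2 + 120·1 + 16·0 + 1·1 = 23541693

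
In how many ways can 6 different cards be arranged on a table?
6! = 720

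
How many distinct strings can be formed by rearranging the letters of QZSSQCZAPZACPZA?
15! / (2! × 2! × 3! × 2! × 2! × 4!) = 567567000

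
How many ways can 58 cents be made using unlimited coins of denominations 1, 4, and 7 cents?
Coefficient of x^58 in 1/(1-x^1) · 1/(1-x^4) · 1/(1-x^7). Case on j = number of 7-cent coins (j = 0..8); remainder r = 58 - 7j is made from {1,4} in ⌊r/4⌋+1 ways. r = 58, 51, 44, 37, 30, 23, 16, 9, 2 → 15 + 13 + 12 + 10 + 8 + 6 + 5 + 3 + 1 = 73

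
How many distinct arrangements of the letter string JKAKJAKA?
8! / (3! × 2! × 3!) = 560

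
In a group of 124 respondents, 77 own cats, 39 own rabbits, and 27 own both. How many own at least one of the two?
|A∪B| = |A| + |B| - |A∩B| = 77 + 39 - 27 = 89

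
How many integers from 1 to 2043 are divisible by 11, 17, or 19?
⌊2043/11⌋+⌊2043/17⌋+⌊2043/19⌋ - ⌊2043/187⌋-⌊2043/209⌋-⌊2043/323⌋ + ⌊2043/3553⌋ = 185+120+107 - 10-9-6 + 0 = 387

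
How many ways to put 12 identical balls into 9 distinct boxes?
C(12+9-1, 9-1) = C(20, 8) = 125970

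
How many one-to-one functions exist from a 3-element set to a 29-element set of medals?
P(29,3) = 29!/(29-3)! = 21924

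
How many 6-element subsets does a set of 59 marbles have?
C(59,6) = 59!/(6!×53!) = 45057474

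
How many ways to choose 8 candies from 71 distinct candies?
C(71,8) = 71!/(8!×63!) = 10639125640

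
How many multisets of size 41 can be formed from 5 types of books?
C(41+5-1, 5-1) = C(45, 4) = 148995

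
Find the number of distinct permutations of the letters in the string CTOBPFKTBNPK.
12! / (2! × 2! × 1! × 2! × 2! × 1! × 1! × 1!) = 29937600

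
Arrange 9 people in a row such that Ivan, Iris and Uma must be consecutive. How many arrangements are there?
Treat the 3 as one block: (9-3+1)! × 3! = 5040 × 6 = 30240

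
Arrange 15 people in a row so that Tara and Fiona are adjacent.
Treat as block: (15-1)! × 2! = 87178291200 × 2 = 174356582400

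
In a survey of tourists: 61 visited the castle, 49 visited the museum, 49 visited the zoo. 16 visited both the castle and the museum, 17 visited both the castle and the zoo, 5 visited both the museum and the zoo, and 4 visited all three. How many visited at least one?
|A∪B∪C| = 61+49+49-16-17-5+4 = 125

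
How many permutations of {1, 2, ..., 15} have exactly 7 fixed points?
Choose the 7 fixed points C(15,7) = 6435, derange the rest: !8 = Σ_{j=0}^{8} (-1)^j·8!/j! = 40320 - 40320 + 20160 - 6720 + 1680 - 336 + 56 - 8 + 1 = 14833. Product = 6435 × 14833 = 95450355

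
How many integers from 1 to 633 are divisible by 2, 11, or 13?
⌊633/2⌋+⌊633/11⌋+⌊633/13⌋ - ⌊633/22⌋-⌊633/26⌋-⌊633/143⌋ + ⌊633/286⌋ = 316+57+48 - 28-24-4 + 2 = 367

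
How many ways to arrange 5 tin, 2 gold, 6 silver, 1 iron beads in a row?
14! / (5! × 2! × 6! × 1!) = 504504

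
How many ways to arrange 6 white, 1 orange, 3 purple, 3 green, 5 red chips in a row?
18! / (6! × 1! × 3! × 3! × 5!) = 2058376320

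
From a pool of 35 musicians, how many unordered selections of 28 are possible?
C(35,28) = 35!/(28!×7!) = 6724520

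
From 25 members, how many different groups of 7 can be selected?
C(25,7) = 25!/(7!×18!) = 480700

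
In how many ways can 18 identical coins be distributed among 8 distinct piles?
C(18+8-1, 8-1) = C(25, 7) = 480700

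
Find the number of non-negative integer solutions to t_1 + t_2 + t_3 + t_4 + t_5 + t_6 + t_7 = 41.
C(41+7-1, 7-1) = C(47, 6) = 10737573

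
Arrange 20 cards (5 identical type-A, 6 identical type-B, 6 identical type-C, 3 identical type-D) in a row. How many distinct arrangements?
20! / (5! × 6! × 6! × 3!) = 6518191680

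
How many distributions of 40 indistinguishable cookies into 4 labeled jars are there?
C(40+4-1, 4-1) = C(43, 3) = 12341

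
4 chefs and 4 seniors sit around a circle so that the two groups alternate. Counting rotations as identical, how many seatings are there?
Fix one of the chefs: (4-1)! ways for the remaining chefs, × 4! ways for the seniors = 6 × 24 = 144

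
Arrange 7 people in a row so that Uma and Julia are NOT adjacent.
Total - adjacent = 7! - (7-1)!×2 = 5040 - 1440 = 3600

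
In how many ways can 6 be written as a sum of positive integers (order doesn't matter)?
Pentagonal recurrence p(n) = p(n-1) + p(n-2) - p(n-5) - p(n-7) + p(n-12) + p(n-15) - ... gives p(0..5) = 1, 1, 2, 3, 5, 7. p(6) = p(5) + p(4) - p(1) = 7 + 5 - 1 = 11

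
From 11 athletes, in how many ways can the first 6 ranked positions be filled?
P(11,6) = 11!/(11-6)! = 332640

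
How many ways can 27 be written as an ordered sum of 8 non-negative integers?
C(27+8-1, 8-1) = C(34, 7) = 5379616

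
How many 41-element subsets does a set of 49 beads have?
C(49,41) = 49!/(41!×8!) = 450978066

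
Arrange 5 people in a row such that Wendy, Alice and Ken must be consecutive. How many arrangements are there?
Treat the 3 as one block: (5-3+1)! × 3! = 6 × 6 = 36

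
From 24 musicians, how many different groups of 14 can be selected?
C(24,14) = 24!/(14!×10!) = 1961256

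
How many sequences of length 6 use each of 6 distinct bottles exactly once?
6! = 720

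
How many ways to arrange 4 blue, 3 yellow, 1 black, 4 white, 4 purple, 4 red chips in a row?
20! / (4! × 3! × 1! × 4! × 4! × 4!) = 1222160940000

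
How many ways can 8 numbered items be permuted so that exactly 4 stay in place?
Choose the 4 fixed points C(8,4) = 70, derange the rest: !4 = Σ_{j=0}^{4} (-1)^j·4!/j! = 24 - 24 + 12 - 4 + 1 = 9. Product = 70 × 9 = 630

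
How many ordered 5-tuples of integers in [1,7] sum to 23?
Coefficient of x^23 in (x + x² + ... + x^7)^5. By inclusion-exclusion on dice exceeding 7: Σ_j (-1)^j C(5,j)·C(23-1-7j, 4) = C(5,0)·C(22,4) - C(5,1)·C(15,4) + C(5,2)·C(8,4) = 1·7315 - 5·1365 + 10·70 = 1190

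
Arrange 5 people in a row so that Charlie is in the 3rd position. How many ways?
Fix one position: (5-1)! = 24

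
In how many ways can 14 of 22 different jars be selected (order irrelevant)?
C(22,14) = 22!/(14!×8!) = 319770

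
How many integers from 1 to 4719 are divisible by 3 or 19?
⌊4719/3⌋ + ⌊4719/19⌋ - ⌊4719/57⌋ = 1573 + 248 - 82 = 1739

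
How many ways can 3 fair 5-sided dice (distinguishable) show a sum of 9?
Coefficient of x^9 in (x + x² + ... + x^5)^3. By inclusion-exclusion on dice exceeding 5: Σ_j (-1)^j C(3,j)·C(9-1-5j, 2) = C(3,0)·C(8,2) - C(3,1)·C(3,2) = 1·28 - 3·3 = 19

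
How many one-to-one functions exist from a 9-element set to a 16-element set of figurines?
P(16,9) = 16!/(16-9)! = 4151347200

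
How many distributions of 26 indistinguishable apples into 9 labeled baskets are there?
C(26+9-1, 9-1) = C(34, 8) = 18156204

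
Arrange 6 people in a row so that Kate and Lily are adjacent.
Treat as block: (6-1)! × 2! = 120 × 2 = 240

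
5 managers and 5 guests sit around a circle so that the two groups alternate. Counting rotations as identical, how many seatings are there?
Fix one of the managers: (5-1)! ways for the remaining managers, × 5! ways for the guests = 24 × 120 = 2880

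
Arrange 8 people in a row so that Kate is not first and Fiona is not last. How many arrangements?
By inclusion-exclusion: 8! - 2×(8-1)! + (8-2)! = 40320 - 10080 + 720 = 30960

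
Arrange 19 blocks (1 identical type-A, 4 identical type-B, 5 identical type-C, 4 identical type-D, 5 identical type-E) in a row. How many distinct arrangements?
19! / (1! × 4! × 5! × 4! × 5!) = 14665931280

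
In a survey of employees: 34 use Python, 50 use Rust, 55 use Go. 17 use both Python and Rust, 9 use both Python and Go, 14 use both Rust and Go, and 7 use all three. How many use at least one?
|A∪B∪C| = 34+50+55-17-9-14+7 = 106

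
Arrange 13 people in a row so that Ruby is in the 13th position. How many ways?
Fix one position: (13-1)! = 479001600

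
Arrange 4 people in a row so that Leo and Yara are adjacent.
Treat as block: (4-1)! × 2! = 6 × 2 = 12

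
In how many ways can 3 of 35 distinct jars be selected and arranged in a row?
P(35,3) = 35!/(35-3)! = 39270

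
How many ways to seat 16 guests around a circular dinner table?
Circular: fix one position, arrange the rest. (16-1)! = 1307674368000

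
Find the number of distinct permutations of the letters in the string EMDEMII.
7! / (2! × 1! × 2! × 2!) = 630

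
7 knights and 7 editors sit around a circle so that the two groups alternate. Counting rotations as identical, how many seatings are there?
Fix one of the knights: (7-1)! ways for the remaining knights, × 7! ways for the editors = 720 × 5040 = 3628800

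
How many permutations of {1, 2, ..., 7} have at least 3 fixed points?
Exactly j fixed points: C(7,j)·!(7-j); sum over j ≥ 3 (derangement numbers via !m = (m-1)·(!(m-1) + !(m-2)): !0..!4 = 1, 0, 1, 2, 9). Σ_{j=3}^{7} C(7,j)·!(7-j) = C(7,3)·!4 + C(7,4)·!3 + C(7,5)·!2 + C(7,6)·!1 + C(7,7)·!0 = 35·9 + 35·2 + 21·1 + 7·0 + 1·1 = 407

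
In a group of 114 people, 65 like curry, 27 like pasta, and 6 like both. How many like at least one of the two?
|A∪B| = |A| + |B| - |A∩B| = 65 + 27 - 6 = 86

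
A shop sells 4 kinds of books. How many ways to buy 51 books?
C(51+4-1, 4-1) = C(54, 3) = 24804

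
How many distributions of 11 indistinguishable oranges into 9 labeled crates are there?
C(11+9-1, 9-1) = C(19, 8) = 75582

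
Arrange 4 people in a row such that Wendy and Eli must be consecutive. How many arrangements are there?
Treat the 2 as one block: (4-2+1)! × 2! = 6 × 2 = 12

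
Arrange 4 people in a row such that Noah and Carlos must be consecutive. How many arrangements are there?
Treat the 2 as one block: (4-2+1)! × 2! = 6 × 2 = 12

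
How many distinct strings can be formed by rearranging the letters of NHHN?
4! / (2! × 2!) = 6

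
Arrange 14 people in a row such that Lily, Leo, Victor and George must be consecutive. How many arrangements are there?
Treat the 4 as one block: (14-4+1)! × 4! = 39916800 × 24 = 958003200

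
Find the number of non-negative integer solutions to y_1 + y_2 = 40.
C(40+2-1, 2-1) = C(41, 1) = 41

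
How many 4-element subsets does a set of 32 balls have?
C(32,4) = 32!/(4!×28!) = 35960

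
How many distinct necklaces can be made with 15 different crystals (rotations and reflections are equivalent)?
(15-1)!/2 = 87178291200/2 = 43589145600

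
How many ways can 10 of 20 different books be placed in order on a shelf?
P(20,10) = 20!/(20-10)! = 670442572800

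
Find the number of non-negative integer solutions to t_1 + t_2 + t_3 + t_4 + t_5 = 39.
C(39+5-1, 5-1) = C(43, 4) = 123410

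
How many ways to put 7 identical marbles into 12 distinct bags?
C(7+12-1, 12-1) = C(18, 11) = 31824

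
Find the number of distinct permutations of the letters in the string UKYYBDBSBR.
10! / (3! × 1! × 1! × 1! × 1! × 2! × 1!) = 302400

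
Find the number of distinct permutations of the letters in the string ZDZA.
4! / (2! × 1! × 1!) = 12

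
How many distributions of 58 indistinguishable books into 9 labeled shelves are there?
C(58+9-1, 9-1) = C(66, 8) = 5743572120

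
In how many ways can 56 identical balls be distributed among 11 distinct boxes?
C(56+11-1, 11-1) = C(66, 10) = 210980549208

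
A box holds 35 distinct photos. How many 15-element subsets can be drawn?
C(35,15) = 35!/(15!×20!) = 3247943160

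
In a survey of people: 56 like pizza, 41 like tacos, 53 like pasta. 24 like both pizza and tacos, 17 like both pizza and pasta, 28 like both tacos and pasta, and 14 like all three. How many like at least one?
|A∪B∪C| = 56+41+53-24-17-28+14 = 95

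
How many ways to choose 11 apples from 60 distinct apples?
C(60,11) = 60!/(11!×49!) = 342700125300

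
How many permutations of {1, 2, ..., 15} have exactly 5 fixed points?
Choose the 5 fixed points C(15,5) = 3003, derange the rest: !10 = Σ_{j=0}^{10} (-1)^j·10!/j! = 3628800 - 3628800 + 1814400 - 604800 + 151200 - 30240 + 5040 - 720 + 90 - 10 + 1 = 1334961. Product = 3003 × 1334961 = 4008887883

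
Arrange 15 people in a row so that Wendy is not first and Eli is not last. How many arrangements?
By inclusion-exclusion: 15! - 2×(15-1)! + (15-2)! = 1307674368000 - 174356582400 + 6227020800 = 1139544806400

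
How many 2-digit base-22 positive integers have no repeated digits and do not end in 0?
Last digit: 21 nonzero choices. First digit: 20 (nonzero, ≠last). Middle 0: P(20,0) = 1. Total = 420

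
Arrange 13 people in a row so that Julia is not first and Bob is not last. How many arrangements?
By inclusion-exclusion: 13! - 2×(13-1)! + (13-2)! = 6227020800 - 958003200 + 39916800 = 5308934400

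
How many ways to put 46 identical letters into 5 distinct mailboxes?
C(46+5-1, 5-1) = C(50, 4) = 230300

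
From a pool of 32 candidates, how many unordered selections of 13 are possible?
C(32,13) = 32!/(13!×19!) = 347373600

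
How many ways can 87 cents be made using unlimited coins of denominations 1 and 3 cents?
Coefficient of x^87 in 1/(1-x^1) · 1/(1-x^3). Use j coins of 3 for j = 0..⌊87/3⌋ = 29, the rest in 1s: 29 + 1 = 30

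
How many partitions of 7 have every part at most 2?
Let r_j(i) = number of partitions of i into parts ≤ j, for i = 0..7. r_1(i) = 1 for all i; r_j(i) = r_{j-1}(i) + r_j(i-j). Rows j = 2..2: ≤2: 1 1 2 2 3 3 4 4. r_2(7) = 4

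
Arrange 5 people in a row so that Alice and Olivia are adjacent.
Treat as block: (5-1)! × 2! = 24 × 2 = 48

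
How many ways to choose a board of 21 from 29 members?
C(29,21) = 29!/(21!×8!) = 4292145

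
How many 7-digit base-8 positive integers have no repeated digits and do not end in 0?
Last digit: 7 nonzero choices. First digit: 6 (nonzero, ≠last). Middle 5: P(6,5) = 720. Total = 30240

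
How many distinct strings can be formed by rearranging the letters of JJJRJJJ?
7! / (1! × 6!) = 7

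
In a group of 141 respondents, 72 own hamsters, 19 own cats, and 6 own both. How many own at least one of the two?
|A∪B| = |A| + |B| - |A∩B| = 72 + 19 - 6 = 85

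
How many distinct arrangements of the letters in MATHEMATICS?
11! / (2! × 2! × 2! × 1! × 1! × 1! × 1! × 1!) = 4989600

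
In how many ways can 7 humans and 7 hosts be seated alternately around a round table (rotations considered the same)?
Fix one of the humans: (7-1)! ways for the remaining humans, × 7! ways for the hosts = 720 × 5040 = 3628800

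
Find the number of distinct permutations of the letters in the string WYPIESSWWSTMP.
13! / (2! × 1! × 1! × 3! × 3! × 1! × 1! × 1!) = 86486400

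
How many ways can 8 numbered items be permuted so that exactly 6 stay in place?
Choose the 6 fixed points C(8,6) = 28, derange the rest: !2 = Σ_{j=0}^{2} (-1)^j·2!/j! = 2 - 2 + 1 = 1. Product = 28 × 1 = 28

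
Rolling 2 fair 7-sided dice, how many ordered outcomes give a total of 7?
Coefficient of x^7 in (x + x² + ... + x^7)^2. By inclusion-exclusion on dice exceeding 7: Σ_j (-1)^j C(2,j)·C(7-1-7j, 1) = C(2,0)·C(6,1) = 1·6 = 6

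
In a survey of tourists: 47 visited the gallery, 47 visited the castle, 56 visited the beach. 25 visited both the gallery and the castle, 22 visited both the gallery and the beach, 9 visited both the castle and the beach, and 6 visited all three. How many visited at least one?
|A∪B∪C| = 47+47+56-25-22-9+6 = 100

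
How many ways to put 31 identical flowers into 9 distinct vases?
C(31+9-1, 9-1) = C(39, 8) = 61523748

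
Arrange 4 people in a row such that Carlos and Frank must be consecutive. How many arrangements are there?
Treat the 2 as one block: (4-2+1)! × 2! = 6 × 2 = 12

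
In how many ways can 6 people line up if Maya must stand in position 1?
Fix one position: (6-1)! = 120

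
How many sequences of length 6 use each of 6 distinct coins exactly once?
6! = 720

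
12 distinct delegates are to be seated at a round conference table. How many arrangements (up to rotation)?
Circular: fix one position, arrange the rest. (12-1)! = 39916800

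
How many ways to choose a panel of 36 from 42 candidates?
C(42,36) = 42!/(36!×6!) = 5245786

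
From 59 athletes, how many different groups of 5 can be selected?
C(59,5) = 59!/(5!×54!) = 5006386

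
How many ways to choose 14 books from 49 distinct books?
C(49,14) = 49!/(14!×35!) = 675248872536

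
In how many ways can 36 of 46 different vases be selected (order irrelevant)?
C(46,36) = 46!/(36!×10!) = 4076350421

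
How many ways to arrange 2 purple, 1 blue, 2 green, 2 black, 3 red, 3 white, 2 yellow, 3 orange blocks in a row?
18! / (2! × 1! × 2! × 2! × 3! × 3! × 2! × 3!) = 1852538688000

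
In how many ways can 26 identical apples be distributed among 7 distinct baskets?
C(26+7-1, 7-1) = C(32, 6) = 906192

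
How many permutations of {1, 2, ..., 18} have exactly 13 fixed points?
Choose the 13 fixed points C(18,13) = 8568, derange the rest: !5 = Σ_{j=0}^{5} (-1)^j·5!/j! = 120 - 120 + 60 - 20 + 5 - 1 = 44. Product = 8568 × 44 = 376992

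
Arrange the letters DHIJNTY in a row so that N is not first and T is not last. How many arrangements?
By inclusion-exclusion: 7! - 2×(7-1)! + (7-2)! = 5040 - 1440 + 120 = 3720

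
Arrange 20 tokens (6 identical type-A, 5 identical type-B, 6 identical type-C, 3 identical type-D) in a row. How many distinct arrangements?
20! / (6! × 5! × 6! × 3!) = 6518191680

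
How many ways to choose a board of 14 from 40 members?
C(40,14) = 40!/(14!×26!) = 23206929840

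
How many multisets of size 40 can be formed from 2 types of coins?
C(40+2-1, 2-1) = C(41, 1) = 41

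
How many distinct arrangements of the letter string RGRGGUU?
7! / (2! × 3! × 2!) = 210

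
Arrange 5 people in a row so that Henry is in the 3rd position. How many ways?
Fix one position: (5-1)! = 24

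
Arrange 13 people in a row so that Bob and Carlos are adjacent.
Treat as block: (13-1)! × 2! = 479001600 × 2 = 958003200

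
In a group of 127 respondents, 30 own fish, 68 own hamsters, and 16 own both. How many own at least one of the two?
|A∪B| = |A| + |B| - |A∩B| = 30 + 68 - 16 = 82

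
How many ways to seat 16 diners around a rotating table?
Circular: fix one position, arrange the rest. (16-1)! = 1307674368000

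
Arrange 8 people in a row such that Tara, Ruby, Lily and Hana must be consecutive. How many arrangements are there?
Treat the 4 as one block: (8-4+1)! × 4! = 120 × 24 = 2880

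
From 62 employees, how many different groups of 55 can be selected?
C(62,55) = 62!/(55!×7!) = 491796152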